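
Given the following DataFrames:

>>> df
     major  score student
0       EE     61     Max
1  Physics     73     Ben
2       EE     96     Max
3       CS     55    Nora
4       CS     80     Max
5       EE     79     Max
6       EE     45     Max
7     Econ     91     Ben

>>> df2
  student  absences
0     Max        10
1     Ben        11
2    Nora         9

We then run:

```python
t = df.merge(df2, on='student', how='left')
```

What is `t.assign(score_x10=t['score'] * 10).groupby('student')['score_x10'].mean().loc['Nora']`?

550.0

merge on 'student' (how='left') → 8 rows:
     major  score student  absences
0       EE     61     Max        10
1  Physics     73     Ben        11
2       EE     96     Max        10
3       CS     55    Nora         9
4       CS     80     Max        10
5       EE     79     Max        10
6       EE     45     Max        10
7     Econ     91     Ben        11
add column score_x10 = t['score'] * 10:
     major  score student  absences  score_x10
0       EE     61     Max        10        610
1  Physics     73     Ben        11        730
2       EE     96     Max        10        960
3       CS     55    Nora         9        550
4       CS     80     Max        10        800
5       EE     79     Max        10        790
6       EE     45     Max        10        450
7     Econ     91     Ben        11        910
group by student, mean of score_x10:
student
Ben     820.0
Max     722.0
Nora    550.0
Name: score_x10, dtype: float64
value at index 'Nora' → 550.0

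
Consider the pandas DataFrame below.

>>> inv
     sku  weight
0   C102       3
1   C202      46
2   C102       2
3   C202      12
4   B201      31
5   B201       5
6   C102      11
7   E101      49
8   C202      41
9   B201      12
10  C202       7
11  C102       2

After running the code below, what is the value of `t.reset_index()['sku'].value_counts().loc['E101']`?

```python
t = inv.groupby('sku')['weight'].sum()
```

group by sku, sum of weight:
sku
B201     48
C102     18
C202    106
E101     49
Name: weight, dtype: int64
reset_index():
    sku  weight
0  B201      48
1  C102      18
2  C202     106
3  E101      49
value_counts of sku:
sku
B201    1
C102    1
C202    1
E101    1
Name: count, dtype: int64
value at index 'E101' → 1

1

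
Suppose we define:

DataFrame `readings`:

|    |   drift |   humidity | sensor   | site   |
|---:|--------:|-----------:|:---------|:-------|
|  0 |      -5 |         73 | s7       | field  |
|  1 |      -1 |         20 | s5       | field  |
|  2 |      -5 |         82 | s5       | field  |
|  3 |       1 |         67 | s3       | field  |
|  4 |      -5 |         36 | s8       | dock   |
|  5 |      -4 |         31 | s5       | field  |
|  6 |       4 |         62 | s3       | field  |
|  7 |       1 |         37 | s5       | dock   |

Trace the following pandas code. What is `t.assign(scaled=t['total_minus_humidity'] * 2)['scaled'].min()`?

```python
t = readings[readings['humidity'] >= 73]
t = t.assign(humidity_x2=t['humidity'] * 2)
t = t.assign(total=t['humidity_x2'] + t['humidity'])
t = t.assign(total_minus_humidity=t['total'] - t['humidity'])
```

292

filter rows where humidity >= 73:
   drift  humidity sensor   site
0     -5        73     s7  field
2     -5        82     s5  field
add column humidity_x2 = t['humidity'] * 2:
   drift  humidity sensor   site  humidity_x2
0     -5        73     s7  field          146
2     -5        82     s5  field          164
add column total = t['humidity_x2'] + t['humidity']:
   drift  humidity sensor   site  humidity_x2  total
0     -5        73     s7  field          146    219
2     -5        82     s5  field          164    246
add column total_minus_humidity = t['total'] - t['humidity']:
   drift  humidity sensor   site  humidity_x2  total  total_minus_humidity
0     -5        73     s7  field          146    219                   146
2     -5        82     s5  field          164    246                   164
add column scaled = t['total_minus_humidity'] * 2:
   drift  humidity sensor   site  humidity_x2  total  total_minus_humidity  scaled
0     -5        73     s7  field          146    219                   146     292
2     -5        82     s5  field          164    246                   164     328
Taking the min of column 'scaled' gives 292.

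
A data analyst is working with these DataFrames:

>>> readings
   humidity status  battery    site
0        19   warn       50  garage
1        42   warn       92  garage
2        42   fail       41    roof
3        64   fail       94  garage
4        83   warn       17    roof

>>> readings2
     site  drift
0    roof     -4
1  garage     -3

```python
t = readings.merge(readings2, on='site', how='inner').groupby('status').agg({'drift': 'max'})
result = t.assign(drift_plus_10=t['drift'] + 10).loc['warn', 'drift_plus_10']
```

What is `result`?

merge on 'site' (how='inner') → 5 rows:
   humidity status  battery    site  drift
0        19   warn       50  garage     -3
1        42   warn       92  garage     -3
2        42   fail       41    roof     -4
3        64   fail       94  garage     -3
4        83   warn       17    roof     -4
group by status, max of drift:
        drift
status       
fail       -3
warn       -3
add column drift_plus_10 = t['drift'] + 10:
        drift  drift_plus_10
status                      
fail       -3              7
warn       -3              7
So loc['warn', 'drift_plus_10'] = 7.

7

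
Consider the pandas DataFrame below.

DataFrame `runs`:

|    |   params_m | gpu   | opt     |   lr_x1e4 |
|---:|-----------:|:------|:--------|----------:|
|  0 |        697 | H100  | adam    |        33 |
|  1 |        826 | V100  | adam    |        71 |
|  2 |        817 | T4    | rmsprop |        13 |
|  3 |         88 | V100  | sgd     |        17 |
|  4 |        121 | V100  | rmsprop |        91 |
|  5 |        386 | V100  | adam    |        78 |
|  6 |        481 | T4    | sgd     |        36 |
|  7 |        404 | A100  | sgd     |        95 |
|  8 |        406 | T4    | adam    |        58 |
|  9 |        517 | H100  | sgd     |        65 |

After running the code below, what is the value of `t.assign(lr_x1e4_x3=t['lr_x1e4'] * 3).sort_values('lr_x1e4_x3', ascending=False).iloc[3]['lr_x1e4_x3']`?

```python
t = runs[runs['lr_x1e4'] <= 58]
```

51

filter rows where lr_x1e4 <= 58:
   params_m   gpu      opt  lr_x1e4
0       697  H100     adam       33
2       817    T4  rmsprop       13
3        88  V100      sgd       17
6       481    T4      sgd       36
8       406    T4     adam       58
add column lr_x1e4_x3 = t['lr_x1e4'] * 3:
   params_m   gpu      opt  lr_x1e4  lr_x1e4_x3
0       697  H100     adam       33          99
2       817    T4  rmsprop       13          39
3        88  V100      sgd       17          51
6       481    T4      sgd       36         108
8       406    T4     adam       58         174
sort by lr_x1e4_x3 descending:
   params_m   gpu      opt  lr_x1e4  lr_x1e4_x3
8       406    T4     adam       58         174
6       481    T4      sgd       36         108
0       697  H100     adam       33          99
3        88  V100      sgd       17          51
2       817    T4  rmsprop       13          39
value at position 3, column 'lr_x1e4_x3' → 51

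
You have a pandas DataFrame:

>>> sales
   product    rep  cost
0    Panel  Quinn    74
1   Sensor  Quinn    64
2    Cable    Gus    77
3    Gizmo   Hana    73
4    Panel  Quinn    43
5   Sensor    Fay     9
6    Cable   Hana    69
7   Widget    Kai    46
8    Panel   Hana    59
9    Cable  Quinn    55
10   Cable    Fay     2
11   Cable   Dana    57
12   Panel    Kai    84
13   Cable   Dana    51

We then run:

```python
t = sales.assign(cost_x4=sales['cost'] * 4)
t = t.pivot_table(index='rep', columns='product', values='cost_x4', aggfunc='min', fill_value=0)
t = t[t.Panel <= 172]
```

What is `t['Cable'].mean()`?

add column cost_x4 = sales['cost'] * 4:
   product    rep  cost  cost_x4
0    Panel  Quinn    74      296
1   Sensor  Quinn    64      256
2    Cable    Gus    77      308
3    Gizmo   Hana    73      292
4    Panel  Quinn    43      172
5   Sensor    Fay     9       36
6    Cable   Hana    69      276
7   Widget    Kai    46      184
8    Panel   Hana    59      236
9    Cable  Quinn    55      220
10   Cable    Fay     2        8
11   Cable   Dana    57      228
12   Panel    Kai    84      336
13   Cable   Dana    51      204
pivot: rows=rep, cols=product, min(cost_x4):
product  Cable  Gizmo  Panel  Sensor  Widget
rep                                         
Dana       204      0      0       0       0
Fay          8      0      0      36       0
Gus        308      0      0       0       0
Hana       276    292    236       0       0
Kai          0      0    336       0     184
Quinn      220      0    172     256       0
filter rows where Panel <= 172:
product  Cable  Gizmo  Panel  Sensor  Widget
rep                                         
Dana       204      0      0       0       0
Fay          8      0      0      36       0
Gus        308      0      0       0       0
Quinn      220      0    172     256       0
Finally, mean of column 'Cable' = 185.0.

185.0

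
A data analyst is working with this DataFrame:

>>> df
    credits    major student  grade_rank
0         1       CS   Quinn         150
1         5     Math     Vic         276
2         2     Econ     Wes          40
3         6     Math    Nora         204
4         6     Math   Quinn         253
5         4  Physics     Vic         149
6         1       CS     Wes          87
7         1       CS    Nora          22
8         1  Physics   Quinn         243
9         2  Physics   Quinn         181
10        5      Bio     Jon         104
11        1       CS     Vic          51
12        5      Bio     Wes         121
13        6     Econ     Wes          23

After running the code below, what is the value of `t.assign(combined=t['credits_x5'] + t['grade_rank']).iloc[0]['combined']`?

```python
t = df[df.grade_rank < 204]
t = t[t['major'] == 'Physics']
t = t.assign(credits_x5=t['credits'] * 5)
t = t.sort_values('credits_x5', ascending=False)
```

169

filter rows where grade_rank < 204:
    credits    major student  grade_rank
0         1       CS   Quinn         150
2         2     Econ     Wes          40
5         4  Physics     Vic         149
6         1       CS     Wes          87
7         1       CS    Nora          22
9         2  Physics   Quinn         181
10        5      Bio     Jon         104
11        1       CS     Vic          51
12        5      Bio     Wes         121
13        6     Econ     Wes          23
filter rows where major == 'Physics':
   credits    major student  grade_rank
5        4  Physics     Vic         149
9        2  Physics   Quinn         181
add column credits_x5 = t['credits'] * 5:
   credits    major student  grade_rank  credits_x5
5        4  Physics     Vic         149          20
9        2  Physics   Quinn         181          10
sort by credits_x5 descending:
   credits    major student  grade_rank  credits_x5
5        4  Physics     Vic         149          20
9        2  Physics   Quinn         181          10
add column combined = t['credits_x5'] + t['grade_rank']:
   credits    major student  grade_rank  credits_x5  combined
5        4  Physics     Vic         149          20       169
9        2  Physics   Quinn         181          10       191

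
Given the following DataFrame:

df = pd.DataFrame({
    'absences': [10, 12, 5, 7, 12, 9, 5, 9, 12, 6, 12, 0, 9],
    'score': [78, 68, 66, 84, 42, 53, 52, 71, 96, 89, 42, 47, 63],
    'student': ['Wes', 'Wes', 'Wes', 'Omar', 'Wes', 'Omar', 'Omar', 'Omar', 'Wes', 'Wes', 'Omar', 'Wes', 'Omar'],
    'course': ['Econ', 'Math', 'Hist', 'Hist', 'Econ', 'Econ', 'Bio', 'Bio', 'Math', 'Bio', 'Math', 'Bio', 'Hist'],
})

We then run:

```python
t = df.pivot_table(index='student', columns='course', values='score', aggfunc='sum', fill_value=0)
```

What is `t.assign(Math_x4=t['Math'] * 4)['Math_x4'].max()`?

656

pivot: rows=student, cols=course, sum(score):
course   Bio  Econ  Hist  Math
student                       
Omar     123    53   147    42
Wes      136   120    66   164
add column Math_x4 = t['Math'] * 4:
course   Bio  Econ  Hist  Math  Math_x4
student                                
Omar     123    53   147    42      168
Wes      136   120    66   164      656
So max() = 656.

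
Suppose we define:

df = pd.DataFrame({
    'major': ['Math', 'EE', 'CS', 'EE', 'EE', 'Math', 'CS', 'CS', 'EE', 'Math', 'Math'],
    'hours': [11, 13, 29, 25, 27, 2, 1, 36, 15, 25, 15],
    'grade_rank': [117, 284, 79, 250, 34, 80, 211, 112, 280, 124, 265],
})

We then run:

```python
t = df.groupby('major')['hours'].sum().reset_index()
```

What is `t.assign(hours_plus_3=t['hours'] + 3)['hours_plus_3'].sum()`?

group by major, sum of hours:
major
CS      66
EE      80
Math    53
Name: hours, dtype: int64
reset_index():
  major  hours
0    CS     66
1    EE     80
2  Math     53
add column hours_plus_3 = t['hours'] + 3:
  major  hours  hours_plus_3
0    CS     66            69
1    EE     80            83
2  Math     53            56

208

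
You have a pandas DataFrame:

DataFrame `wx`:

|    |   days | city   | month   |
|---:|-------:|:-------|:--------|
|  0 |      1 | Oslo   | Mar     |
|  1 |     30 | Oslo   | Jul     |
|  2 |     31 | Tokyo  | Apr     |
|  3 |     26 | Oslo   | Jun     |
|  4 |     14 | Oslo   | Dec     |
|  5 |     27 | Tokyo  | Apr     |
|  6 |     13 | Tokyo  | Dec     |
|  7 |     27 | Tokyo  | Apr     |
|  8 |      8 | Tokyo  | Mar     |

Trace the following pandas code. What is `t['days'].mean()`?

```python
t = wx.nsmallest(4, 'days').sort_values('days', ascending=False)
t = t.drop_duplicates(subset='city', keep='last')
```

4.5

take 4 rows with smallest days:
   days   city month
0     1   Oslo   Mar
8     8  Tokyo   Mar
6    13  Tokyo   Dec
4    14   Oslo   Dec
sort by days descending:
   days   city month
4    14   Oslo   Dec
6    13  Tokyo   Dec
8     8  Tokyo   Mar
0     1   Oslo   Mar
drop duplicate city (keep=last):
   days   city month
8     8  Tokyo   Mar
0     1   Oslo   Mar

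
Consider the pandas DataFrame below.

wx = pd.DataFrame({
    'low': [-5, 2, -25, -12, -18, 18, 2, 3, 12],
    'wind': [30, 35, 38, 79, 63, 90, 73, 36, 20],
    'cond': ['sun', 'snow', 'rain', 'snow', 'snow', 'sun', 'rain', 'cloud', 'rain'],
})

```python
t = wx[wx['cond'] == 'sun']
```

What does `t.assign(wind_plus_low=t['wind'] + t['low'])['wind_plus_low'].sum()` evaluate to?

filter rows where cond == 'sun':
   low  wind cond
0   -5    30  sun
5   18    90  sun
add column wind_plus_low = t['wind'] + t['low']:
   low  wind cond  wind_plus_low
0   -5    30  sun             25
5   18    90  sun            108

133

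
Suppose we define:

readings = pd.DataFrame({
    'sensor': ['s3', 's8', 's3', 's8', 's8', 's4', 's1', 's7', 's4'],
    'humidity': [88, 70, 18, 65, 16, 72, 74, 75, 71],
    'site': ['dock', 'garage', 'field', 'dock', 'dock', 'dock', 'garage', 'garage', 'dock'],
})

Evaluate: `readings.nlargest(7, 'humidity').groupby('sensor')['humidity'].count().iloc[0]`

take 7 rows with largest humidity:
  sensor  humidity    site
0     s3        88    dock
7     s7        75  garage
6     s1        74  garage
5     s4        72    dock
8     s4        71    dock
1     s8        70  garage
3     s8        65    dock
group by sensor, count of humidity:
sensor
s1    1
s3    1
s4    2
s7    1
s8    2
Name: humidity, dtype: int64

1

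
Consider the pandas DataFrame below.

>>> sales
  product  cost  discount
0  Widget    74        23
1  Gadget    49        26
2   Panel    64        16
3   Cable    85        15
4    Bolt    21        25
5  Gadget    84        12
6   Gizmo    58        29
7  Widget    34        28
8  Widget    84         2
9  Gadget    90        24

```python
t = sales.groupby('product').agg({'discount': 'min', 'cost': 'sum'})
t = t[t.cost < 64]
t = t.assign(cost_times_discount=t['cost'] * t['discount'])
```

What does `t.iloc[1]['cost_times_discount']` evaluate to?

1682

group by product: min(discount), sum(cost):
         discount  cost
product                
Bolt           25    21
Cable          15    85
Gadget         12   223
Gizmo          29    58
Panel          16    64
Widget          2   192
filter rows where cost < 64:
         discount  cost
product                
Bolt           25    21
Gizmo          29    58
add column cost_times_discount = t['cost'] * t['discount']:
         discount  cost  cost_times_discount
product                                     
Bolt           25    21                  525
Gizmo          29    58                 1682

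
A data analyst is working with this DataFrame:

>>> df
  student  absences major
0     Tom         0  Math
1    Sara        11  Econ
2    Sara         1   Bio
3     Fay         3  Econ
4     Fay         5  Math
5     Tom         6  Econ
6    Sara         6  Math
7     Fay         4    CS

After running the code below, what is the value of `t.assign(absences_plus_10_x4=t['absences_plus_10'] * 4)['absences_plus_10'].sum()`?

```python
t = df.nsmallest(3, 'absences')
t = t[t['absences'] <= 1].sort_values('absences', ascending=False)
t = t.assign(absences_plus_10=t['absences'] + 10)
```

21

take 3 rows with smallest absences:
  student  absences major
0     Tom         0  Math
2    Sara         1   Bio
3     Fay         3  Econ
filter rows where absences <= 1:
  student  absences major
0     Tom         0  Math
2    Sara         1   Bio
sort by absences descending:
  student  absences major
2    Sara         1   Bio
0     Tom         0  Math
add column absences_plus_10 = t['absences'] + 10:
  student  absences major  absences_plus_10
2    Sara         1   Bio                11
0     Tom         0  Math                10
add column absences_plus_10_x4 = t['absences_plus_10'] * 4:
  student  absences major  absences_plus_10  absences_plus_10_x4
2    Sara         1   Bio                11                   44
0     Tom         0  Math                10                   40
Reading off the sum of column 'absences_plus_10', we get 21.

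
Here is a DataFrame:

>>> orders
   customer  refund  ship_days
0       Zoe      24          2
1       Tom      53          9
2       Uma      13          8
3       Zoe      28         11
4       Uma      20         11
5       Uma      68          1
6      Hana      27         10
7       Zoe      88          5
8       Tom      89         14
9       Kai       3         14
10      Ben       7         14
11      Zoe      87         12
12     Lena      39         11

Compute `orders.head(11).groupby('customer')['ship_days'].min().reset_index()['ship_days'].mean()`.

8.33333333333

take first 11 rows:
   customer  refund  ship_days
0       Zoe      24          2
1       Tom      53          9
2       Uma      13          8
3       Zoe      28         11
4       Uma      20         11
5       Uma      68          1
6      Hana      27         10
7       Zoe      88          5
8       Tom      89         14
9       Kai       3         14
10      Ben       7         14
group by customer, min of ship_days:
customer
Ben     14
Hana    10
Kai     14
Tom      9
Uma      1
Zoe      2
Name: ship_days, dtype: int64
reset_index():
  customer  ship_days
0      Ben         14
1     Hana         10
2      Kai         14
3      Tom          9
4      Uma          1
5      Zoe          2
Taking the mean of column 'ship_days' gives 8.33333333333.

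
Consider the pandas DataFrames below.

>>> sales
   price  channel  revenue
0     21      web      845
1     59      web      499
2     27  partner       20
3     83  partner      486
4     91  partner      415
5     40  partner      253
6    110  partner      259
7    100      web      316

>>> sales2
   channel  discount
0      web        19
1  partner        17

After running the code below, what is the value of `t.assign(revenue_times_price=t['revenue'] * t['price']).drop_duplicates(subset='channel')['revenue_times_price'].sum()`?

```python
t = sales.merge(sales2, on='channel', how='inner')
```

18285

merge on 'channel' (how='inner') → 8 rows:
   price  channel  revenue  discount
0     21      web      845        19
1     59      web      499        19
2     27  partner       20        17
3     83  partner      486        17
4     91  partner      415        17
5     40  partner      253        17
6    110  partner      259        17
7    100      web      316        19
add column revenue_times_price = t['revenue'] * t['price']:
   price  channel  revenue  discount  revenue_times_price
0     21      web      845        19                17745
1     59      web      499        19                29441
2     27  partner       20        17                  540
3     83  partner      486        17                40338
4     91  partner      415        17                37765
5     40  partner      253        17                10120
6    110  partner      259        17                28490
7    100      web      316        19                31600
drop duplicate channel (keep=first):
   price  channel  revenue  discount  revenue_times_price
0     21      web      845        19                17745
2     27  partner       20        17                  540
sum of column 'revenue_times_price' → 18285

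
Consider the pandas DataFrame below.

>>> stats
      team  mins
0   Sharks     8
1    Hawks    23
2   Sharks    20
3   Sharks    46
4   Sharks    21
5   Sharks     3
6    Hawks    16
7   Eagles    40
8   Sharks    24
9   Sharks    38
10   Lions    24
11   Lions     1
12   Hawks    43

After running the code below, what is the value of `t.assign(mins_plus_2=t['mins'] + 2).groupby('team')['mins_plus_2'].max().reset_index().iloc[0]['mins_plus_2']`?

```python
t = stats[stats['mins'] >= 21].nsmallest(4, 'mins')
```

filter rows where mins >= 21:
      team  mins
1    Hawks    23
3   Sharks    46
4   Sharks    21
7   Eagles    40
8   Sharks    24
9   Sharks    38
10   Lions    24
12   Hawks    43
take 4 rows with smallest mins:
      team  mins
4   Sharks    21
1    Hawks    23
8   Sharks    24
10   Lions    24
add column mins_plus_2 = t['mins'] + 2:
      team  mins  mins_plus_2
4   Sharks    21           23
1    Hawks    23           25
8   Sharks    24           26
10   Lions    24           26
group by team, max of mins_plus_2:
team
Hawks     25
Lions     26
Sharks    26
Name: mins_plus_2, dtype: int64
reset_index():
     team  mins_plus_2
0   Hawks           25
1   Lions           26
2  Sharks           26

25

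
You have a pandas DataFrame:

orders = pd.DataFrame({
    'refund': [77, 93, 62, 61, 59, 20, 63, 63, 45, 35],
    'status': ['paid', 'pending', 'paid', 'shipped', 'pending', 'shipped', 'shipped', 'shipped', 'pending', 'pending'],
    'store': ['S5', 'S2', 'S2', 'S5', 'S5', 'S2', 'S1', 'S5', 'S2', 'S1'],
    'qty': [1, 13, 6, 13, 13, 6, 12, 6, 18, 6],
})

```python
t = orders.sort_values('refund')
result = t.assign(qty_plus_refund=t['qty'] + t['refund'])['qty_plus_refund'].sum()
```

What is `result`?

672

sort by refund:
   refund   status store  qty
5      20  shipped    S2    6
9      35  pending    S1    6
8      45  pending    S2   18
4      59  pending    S5   13
3      61  shipped    S5   13
2      62     paid    S2    6
6      63  shipped    S1   12
7      63  shipped    S5    6
0      77     paid    S5    1
1      93  pending    S2   13
add column qty_plus_refund = t['qty'] + t['refund']:
   refund   status store  qty  qty_plus_refund
5      20  shipped    S2    6               26
9      35  pending    S1    6               41
8      45  pending    S2   18               63
4      59  pending    S5   13               72
3      61  shipped    S5   13               74
2      62     paid    S2    6               68
6      63  shipped    S1   12               75
7      63  shipped    S5    6               69
0      77     paid    S5    1               78
1      93  pending    S2   13              106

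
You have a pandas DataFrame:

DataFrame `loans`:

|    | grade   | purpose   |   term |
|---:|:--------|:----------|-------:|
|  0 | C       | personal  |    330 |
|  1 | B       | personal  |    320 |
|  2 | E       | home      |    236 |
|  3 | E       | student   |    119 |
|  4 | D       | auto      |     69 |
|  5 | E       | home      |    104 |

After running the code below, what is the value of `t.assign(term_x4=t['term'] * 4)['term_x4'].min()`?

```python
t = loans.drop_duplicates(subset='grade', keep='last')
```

drop duplicate grade (keep=last):
  grade   purpose  term
0     C  personal   330
1     B  personal   320
4     D      auto    69
5     E      home   104
add column term_x4 = t['term'] * 4:
  grade   purpose  term  term_x4
0     C  personal   330     1320
1     B  personal   320     1280
4     D      auto    69      276
5     E      home   104      416
Then the min of column 'term_x4': 276

276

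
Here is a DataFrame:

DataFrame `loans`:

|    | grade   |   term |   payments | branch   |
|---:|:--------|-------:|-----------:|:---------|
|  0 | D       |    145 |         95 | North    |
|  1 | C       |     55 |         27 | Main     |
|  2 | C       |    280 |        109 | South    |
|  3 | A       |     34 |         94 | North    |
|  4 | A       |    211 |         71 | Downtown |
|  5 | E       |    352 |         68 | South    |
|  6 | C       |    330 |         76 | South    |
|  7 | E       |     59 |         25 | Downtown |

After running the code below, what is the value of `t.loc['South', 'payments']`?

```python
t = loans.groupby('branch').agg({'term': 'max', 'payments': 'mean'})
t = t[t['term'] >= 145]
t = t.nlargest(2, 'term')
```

84.3333333333

group by branch: max(term), mean(payments):
          term   payments
branch                   
Downtown   211  48.000000
Main        55  27.000000
North      145  94.500000
South      352  84.333333
filter rows where term >= 145:
          term   payments
branch                   
Downtown   211  48.000000
North      145  94.500000
South      352  84.333333
take 2 rows with largest term:
          term   payments
branch                   
South      352  84.333333
Downtown   211  48.000000
Taking the value at row 'South', column 'payments' gives 84.3333333333.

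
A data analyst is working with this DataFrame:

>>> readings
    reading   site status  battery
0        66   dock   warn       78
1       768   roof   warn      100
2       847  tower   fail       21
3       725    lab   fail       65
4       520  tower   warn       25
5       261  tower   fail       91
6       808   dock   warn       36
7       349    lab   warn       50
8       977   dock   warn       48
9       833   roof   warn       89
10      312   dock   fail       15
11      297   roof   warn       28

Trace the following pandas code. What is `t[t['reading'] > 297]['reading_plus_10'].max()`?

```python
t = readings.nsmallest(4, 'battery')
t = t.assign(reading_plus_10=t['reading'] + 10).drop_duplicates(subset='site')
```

take 4 rows with smallest battery:
    reading   site status  battery
10      312   dock   fail       15
2       847  tower   fail       21
4       520  tower   warn       25
11      297   roof   warn       28
add column reading_plus_10 = t['reading'] + 10:
    reading   site status  battery  reading_plus_10
10      312   dock   fail       15              322
2       847  tower   fail       21              857
4       520  tower   warn       25              530
11      297   roof   warn       28              307
drop duplicate site (keep=first):
    reading   site status  battery  reading_plus_10
10      312   dock   fail       15              322
2       847  tower   fail       21              857
11      297   roof   warn       28              307
filter rows where reading > 297:
    reading   site status  battery  reading_plus_10
10      312   dock   fail       15              322
2       847  tower   fail       21              857
Taking the max of column 'reading_plus_10' gives 857.

857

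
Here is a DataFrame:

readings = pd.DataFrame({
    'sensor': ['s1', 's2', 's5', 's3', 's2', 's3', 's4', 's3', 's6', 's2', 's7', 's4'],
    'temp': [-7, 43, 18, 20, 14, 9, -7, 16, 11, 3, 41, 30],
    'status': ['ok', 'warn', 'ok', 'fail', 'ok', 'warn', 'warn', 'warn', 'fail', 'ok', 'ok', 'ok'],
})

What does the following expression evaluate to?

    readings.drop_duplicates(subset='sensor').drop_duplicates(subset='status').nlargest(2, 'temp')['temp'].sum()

63

drop duplicate sensor (keep=first):
   sensor  temp status
0      s1    -7     ok
1      s2    43   warn
2      s5    18     ok
3      s3    20   fail
6      s4    -7   warn
8      s6    11   fail
10     s7    41     ok
drop duplicate status (keep=first):
  sensor  temp status
0     s1    -7     ok
1     s2    43   warn
3     s3    20   fail
take 2 rows with largest temp:
  sensor  temp status
1     s2    43   warn
3     s3    20   fail
So sum() = 63.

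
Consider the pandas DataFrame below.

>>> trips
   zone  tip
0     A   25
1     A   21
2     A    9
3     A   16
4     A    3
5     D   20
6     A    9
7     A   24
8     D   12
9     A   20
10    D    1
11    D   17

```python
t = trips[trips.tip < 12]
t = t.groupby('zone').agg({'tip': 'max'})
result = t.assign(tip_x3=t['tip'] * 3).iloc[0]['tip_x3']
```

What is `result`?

filter rows where tip < 12:
   zone  tip
2     A    9
4     A    3
6     A    9
10    D    1
group by zone, max of tip:
      tip
zone     
A       9
D       1
add column tip_x3 = t['tip'] * 3:
      tip  tip_x3
zone             
A       9      27
D       1       3
The value at position 0, column 'tip_x3' is 27.

27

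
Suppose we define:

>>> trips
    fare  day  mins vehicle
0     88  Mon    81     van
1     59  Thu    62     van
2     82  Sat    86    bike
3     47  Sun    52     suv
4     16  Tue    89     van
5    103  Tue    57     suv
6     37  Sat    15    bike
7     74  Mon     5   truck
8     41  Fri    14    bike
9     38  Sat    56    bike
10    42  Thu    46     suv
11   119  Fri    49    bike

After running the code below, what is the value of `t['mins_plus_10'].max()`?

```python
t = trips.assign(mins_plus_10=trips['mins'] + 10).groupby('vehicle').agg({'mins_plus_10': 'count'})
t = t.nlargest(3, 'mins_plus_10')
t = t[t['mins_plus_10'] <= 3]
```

3

add column mins_plus_10 = trips['mins'] + 10:
    fare  day  mins vehicle  mins_plus_10
0     88  Mon    81     van            91
1     59  Thu    62     van            72
2     82  Sat    86    bike            96
3     47  Sun    52     suv            62
4     16  Tue    89     van            99
5    103  Tue    57     suv            67
6     37  Sat    15    bike            25
7     74  Mon     5   truck            15
8     41  Fri    14    bike            24
9     38  Sat    56    bike            66
10    42  Thu    46     suv            56
11   119  Fri    49    bike            59
group by vehicle, count of mins_plus_10:
         mins_plus_10
vehicle              
bike                5
suv                 3
truck               1
van                 3
take 3 rows with largest mins_plus_10:
         mins_plus_10
vehicle              
bike                5
suv                 3
van                 3
filter rows where mins_plus_10 <= 3:
         mins_plus_10
vehicle              
suv                 3
van                 3
Then the max of column 'mins_plus_10': 3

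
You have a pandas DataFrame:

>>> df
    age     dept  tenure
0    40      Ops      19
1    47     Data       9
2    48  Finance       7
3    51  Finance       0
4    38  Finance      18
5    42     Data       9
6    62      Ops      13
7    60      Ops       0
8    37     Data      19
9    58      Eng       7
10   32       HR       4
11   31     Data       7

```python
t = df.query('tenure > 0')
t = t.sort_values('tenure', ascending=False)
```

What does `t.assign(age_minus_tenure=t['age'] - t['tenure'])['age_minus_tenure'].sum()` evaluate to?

323

filter rows where tenure > 0:
    age     dept  tenure
0    40      Ops      19
1    47     Data       9
2    48  Finance       7
4    38  Finance      18
5    42     Data       9
6    62      Ops      13
8    37     Data      19
9    58      Eng       7
10   32       HR       4
11   31     Data       7
sort by tenure descending:
    age     dept  tenure
0    40      Ops      19
8    37     Data      19
4    38  Finance      18
6    62      Ops      13
1    47     Data       9
5    42     Data       9
2    48  Finance       7
9    58      Eng       7
11   31     Data       7
10   32       HR       4
add column age_minus_tenure = t['age'] - t['tenure']:
    age     dept  tenure  age_minus_tenure
0    40      Ops      19                21
8    37     Data      19                18
4    38  Finance      18                20
6    62      Ops      13                49
1    47     Data       9                38
5    42     Data       9                33
2    48  Finance       7                41
9    58      Eng       7                51
11   31     Data       7                24
10   32       HR       4                28
Hence 323.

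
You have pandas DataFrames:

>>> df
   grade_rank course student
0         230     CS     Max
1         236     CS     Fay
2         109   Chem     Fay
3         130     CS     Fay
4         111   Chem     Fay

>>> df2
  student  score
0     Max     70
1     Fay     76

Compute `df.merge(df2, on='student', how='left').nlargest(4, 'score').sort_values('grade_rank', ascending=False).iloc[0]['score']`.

76

merge on 'student' (how='left') → 5 rows:
   grade_rank course student  score
0         230     CS     Max     70
1         236     CS     Fay     76
2         109   Chem     Fay     76
3         130     CS     Fay     76
4         111   Chem     Fay     76
take 4 rows with largest score:
   grade_rank course student  score
1         236     CS     Fay     76
2         109   Chem     Fay     76
3         130     CS     Fay     76
4         111   Chem     Fay     76
sort by grade_rank descending:
   grade_rank course student  score
1         236     CS     Fay     76
3         130     CS     Fay     76
4         111   Chem     Fay     76
2         109   Chem     Fay     76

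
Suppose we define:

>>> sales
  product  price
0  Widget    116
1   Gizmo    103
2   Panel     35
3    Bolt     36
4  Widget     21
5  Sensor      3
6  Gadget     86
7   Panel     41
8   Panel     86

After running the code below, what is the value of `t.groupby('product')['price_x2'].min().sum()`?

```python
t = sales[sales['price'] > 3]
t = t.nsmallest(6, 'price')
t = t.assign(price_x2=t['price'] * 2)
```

filter rows where price > 3:
  product  price
0  Widget    116
1   Gizmo    103
2   Panel     35
3    Bolt     36
4  Widget     21
6  Gadget     86
7   Panel     41
8   Panel     86
take 6 rows with smallest price:
  product  price
4  Widget     21
2   Panel     35
3    Bolt     36
7   Panel     41
6  Gadget     86
8   Panel     86
add column price_x2 = t['price'] * 2:
  product  price  price_x2
4  Widget     21        42
2   Panel     35        70
3    Bolt     36        72
7   Panel     41        82
6  Gadget     86       172
8   Panel     86       172
group by product, min of price_x2:
product
Bolt       72
Gadget    172
Panel      70
Widget     42
Name: price_x2, dtype: int64
sum of the resulting series → 356

356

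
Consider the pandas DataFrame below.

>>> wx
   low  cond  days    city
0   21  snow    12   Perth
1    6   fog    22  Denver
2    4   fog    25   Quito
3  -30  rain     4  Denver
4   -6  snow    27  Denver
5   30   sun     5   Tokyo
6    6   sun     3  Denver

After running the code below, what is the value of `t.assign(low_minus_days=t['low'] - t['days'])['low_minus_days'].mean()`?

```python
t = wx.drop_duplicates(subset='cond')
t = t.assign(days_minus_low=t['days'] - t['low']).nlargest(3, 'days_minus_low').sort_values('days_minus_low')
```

-13.6666666667

drop duplicate cond (keep=first):
   low  cond  days    city
0   21  snow    12   Perth
1    6   fog    22  Denver
3  -30  rain     4  Denver
5   30   sun     5   Tokyo
add column days_minus_low = t['days'] - t['low']:
   low  cond  days    city  days_minus_low
0   21  snow    12   Perth              -9
1    6   fog    22  Denver              16
3  -30  rain     4  Denver              34
5   30   sun     5   Tokyo             -25
take 3 rows with largest days_minus_low:
   low  cond  days    city  days_minus_low
3  -30  rain     4  Denver              34
1    6   fog    22  Denver              16
0   21  snow    12   Perth              -9
sort by days_minus_low:
   low  cond  days    city  days_minus_low
0   21  snow    12   Perth              -9
1    6   fog    22  Denver              16
3  -30  rain     4  Denver              34
add column low_minus_days = t['low'] - t['days']:
   low  cond  days    city  days_minus_low  low_minus_days
0   21  snow    12   Perth              -9               9
1    6   fog    22  Denver              16             -16
3  -30  rain     4  Denver              34             -34
mean of column 'low_minus_days' → -13.6666666667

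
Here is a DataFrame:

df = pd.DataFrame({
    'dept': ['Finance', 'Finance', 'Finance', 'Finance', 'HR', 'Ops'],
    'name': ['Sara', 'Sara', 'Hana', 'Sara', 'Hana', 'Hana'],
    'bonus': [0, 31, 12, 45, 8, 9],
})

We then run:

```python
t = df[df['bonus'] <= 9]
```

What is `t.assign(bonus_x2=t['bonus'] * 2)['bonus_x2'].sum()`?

34

filter rows where bonus <= 9:
      dept  name  bonus
0  Finance  Sara      0
4       HR  Hana      8
5      Ops  Hana      9
add column bonus_x2 = t['bonus'] * 2:
      dept  name  bonus  bonus_x2
0  Finance  Sara      0         0
4       HR  Hana      8        16
5      Ops  Hana      9        18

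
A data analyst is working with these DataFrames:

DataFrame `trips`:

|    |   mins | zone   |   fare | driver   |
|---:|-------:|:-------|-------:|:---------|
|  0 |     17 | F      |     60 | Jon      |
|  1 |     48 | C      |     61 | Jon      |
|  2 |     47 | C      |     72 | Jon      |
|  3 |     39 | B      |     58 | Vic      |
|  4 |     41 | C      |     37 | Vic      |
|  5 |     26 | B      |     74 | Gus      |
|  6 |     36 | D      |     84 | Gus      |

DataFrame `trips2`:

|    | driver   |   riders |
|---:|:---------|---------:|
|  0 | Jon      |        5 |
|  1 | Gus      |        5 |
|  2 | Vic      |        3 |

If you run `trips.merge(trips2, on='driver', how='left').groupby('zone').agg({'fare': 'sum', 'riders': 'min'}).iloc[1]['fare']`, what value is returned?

merge on 'driver' (how='left') → 7 rows:
   mins zone  fare driver  riders
0    17    F    60    Jon       5
1    48    C    61    Jon       5
2    47    C    72    Jon       5
3    39    B    58    Vic       3
4    41    C    37    Vic       3
5    26    B    74    Gus       5
6    36    D    84    Gus       5
group by zone: sum(fare), min(riders):
      fare  riders
zone              
B      132       3
C      170       3
D       84       5
F       60       5
Reading off the value at position 1, column 'fare', we get 170.

170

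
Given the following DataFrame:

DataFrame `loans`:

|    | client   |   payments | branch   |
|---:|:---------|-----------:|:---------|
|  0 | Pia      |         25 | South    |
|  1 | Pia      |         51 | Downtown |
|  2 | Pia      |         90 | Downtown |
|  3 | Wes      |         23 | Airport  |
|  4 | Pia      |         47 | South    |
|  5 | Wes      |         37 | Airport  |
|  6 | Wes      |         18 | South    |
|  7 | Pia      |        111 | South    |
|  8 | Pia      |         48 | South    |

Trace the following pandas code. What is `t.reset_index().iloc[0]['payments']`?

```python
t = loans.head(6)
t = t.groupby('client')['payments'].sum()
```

take first 6 rows:
  client  payments    branch
0    Pia        25     South
1    Pia        51  Downtown
2    Pia        90  Downtown
3    Wes        23   Airport
4    Pia        47     South
5    Wes        37   Airport
group by client, sum of payments:
client
Pia    213
Wes     60
Name: payments, dtype: int64
reset_index():
  client  payments
0    Pia       213
1    Wes        60
Finally, value at position 0, column 'payments' = 213.

213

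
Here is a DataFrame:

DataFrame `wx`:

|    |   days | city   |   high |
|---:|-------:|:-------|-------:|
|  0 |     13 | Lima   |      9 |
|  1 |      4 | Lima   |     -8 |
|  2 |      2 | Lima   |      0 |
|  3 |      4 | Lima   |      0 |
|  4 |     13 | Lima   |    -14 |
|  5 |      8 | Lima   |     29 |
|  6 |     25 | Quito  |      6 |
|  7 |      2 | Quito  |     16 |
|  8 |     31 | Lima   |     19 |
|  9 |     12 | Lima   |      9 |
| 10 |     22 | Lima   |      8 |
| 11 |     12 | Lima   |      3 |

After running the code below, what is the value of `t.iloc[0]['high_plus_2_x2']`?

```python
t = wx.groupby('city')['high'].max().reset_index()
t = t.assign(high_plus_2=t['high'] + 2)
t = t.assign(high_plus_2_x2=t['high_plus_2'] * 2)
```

group by city, max of high:
city
Lima     29
Quito    16
Name: high, dtype: int64
reset_index():
    city  high
0   Lima    29
1  Quito    16
add column high_plus_2 = t['high'] + 2:
    city  high  high_plus_2
0   Lima    29           31
1  Quito    16           18
add column high_plus_2_x2 = t['high_plus_2'] * 2:
    city  high  high_plus_2  high_plus_2_x2
0   Lima    29           31              62
1  Quito    16           18              36
The value at position 0, column 'high_plus_2_x2' is 62.

62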